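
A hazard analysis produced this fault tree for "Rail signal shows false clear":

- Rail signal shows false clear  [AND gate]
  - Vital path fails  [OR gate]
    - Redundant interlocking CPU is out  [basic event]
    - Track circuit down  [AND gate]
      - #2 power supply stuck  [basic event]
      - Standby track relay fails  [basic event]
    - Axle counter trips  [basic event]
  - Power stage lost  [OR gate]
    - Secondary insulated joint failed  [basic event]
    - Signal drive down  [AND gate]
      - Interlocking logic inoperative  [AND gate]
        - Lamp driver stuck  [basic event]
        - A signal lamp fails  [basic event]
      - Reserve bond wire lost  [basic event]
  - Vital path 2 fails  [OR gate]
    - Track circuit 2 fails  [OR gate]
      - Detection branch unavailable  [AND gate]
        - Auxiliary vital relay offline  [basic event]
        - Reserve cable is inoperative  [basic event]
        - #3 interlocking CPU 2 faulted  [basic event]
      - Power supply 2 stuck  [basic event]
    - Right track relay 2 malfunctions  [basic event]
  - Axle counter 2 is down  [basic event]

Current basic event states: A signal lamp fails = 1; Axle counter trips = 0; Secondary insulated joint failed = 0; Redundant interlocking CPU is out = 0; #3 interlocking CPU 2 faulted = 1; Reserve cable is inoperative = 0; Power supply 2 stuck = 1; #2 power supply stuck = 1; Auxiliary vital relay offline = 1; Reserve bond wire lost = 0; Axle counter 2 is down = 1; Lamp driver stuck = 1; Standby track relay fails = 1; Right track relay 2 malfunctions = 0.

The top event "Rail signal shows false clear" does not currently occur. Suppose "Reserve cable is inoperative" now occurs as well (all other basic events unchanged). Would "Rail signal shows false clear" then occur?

Counterfactual: set "Reserve cable is inoperative" to occurred.
Track circuit down [AND]: #2 power supply stuck=occurs, Standby track relay fails=occurs → all inputs occur → occurs.
Vital path fails [OR]: Redundant interlocking CPU is out=not, Track circuit down=occurs, Axle counter trips=not → at least one input occurs → occurs.
Interlocking logic inoperative [AND]: Lamp driver stuck=occurs, A signal lamp fails=occurs → all inputs occur → occurs.
Signal drive down [AND]: Interlocking logic inoperative=occurs, Reserve bond wire lost=not → not all inputs occur → does not occur.
Power stage lost [OR]: Secondary insulated joint failed=not, Signal drive down=not → no input occurs → does not occur.
Detection branch unavailable [AND]: Auxiliary vital relay offline=occurs, Reserve cable is inoperative=occurs, #3 interlocking CPU 2 faulted=occurs → all inputs occur → occurs.
Track circuit 2 fails [OR]: Detection branch unavailable=occurs, Power supply 2 stuck=occurs → at least one input occurs → occurs.
Vital path 2 fails [OR]: Track circuit 2 fails=occurs, Right track relay 2 malfunctions=not → at least one input occurs → occurs.
Rail signal shows false clear [AND]: Vital path fails=occurs, Power stage lost=not, Vital path 2 fails=occurs, Axle counter 2 is down=occurs → not all inputs occur → does not occur.

No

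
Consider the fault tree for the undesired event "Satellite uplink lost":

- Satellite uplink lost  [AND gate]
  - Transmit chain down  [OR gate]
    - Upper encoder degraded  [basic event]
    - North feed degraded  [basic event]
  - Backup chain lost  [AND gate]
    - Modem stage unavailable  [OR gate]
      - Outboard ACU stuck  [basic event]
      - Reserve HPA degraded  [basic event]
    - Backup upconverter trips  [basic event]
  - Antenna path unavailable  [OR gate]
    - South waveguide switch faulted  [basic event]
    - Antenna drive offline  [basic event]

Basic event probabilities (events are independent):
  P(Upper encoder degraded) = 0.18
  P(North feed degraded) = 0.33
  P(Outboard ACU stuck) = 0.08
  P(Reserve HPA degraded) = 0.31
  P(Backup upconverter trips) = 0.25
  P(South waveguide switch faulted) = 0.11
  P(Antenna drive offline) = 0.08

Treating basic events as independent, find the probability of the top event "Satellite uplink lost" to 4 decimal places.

0.0075

P(Transmit chain down) [OR] = 1 − (1−0.18) × (1−0.33) = 0.450600
P(Modem stage unavailable) [OR] = 1 − (1−0.08) × (1−0.31) = 0.365200
P(Backup chain lost) [AND] = 0.365200 × 0.25 = 0.091300
P(Antenna path unavailable) [OR] = 1 − (1−0.11) × (1−0.08) = 0.181200
P(Satellite uplink lost) [AND] = 0.450600 × 0.091300 × 0.181200 = 0.007455
Rounded to 4 decimal places: P(Satellite uplink lost) ≈ 0.0075.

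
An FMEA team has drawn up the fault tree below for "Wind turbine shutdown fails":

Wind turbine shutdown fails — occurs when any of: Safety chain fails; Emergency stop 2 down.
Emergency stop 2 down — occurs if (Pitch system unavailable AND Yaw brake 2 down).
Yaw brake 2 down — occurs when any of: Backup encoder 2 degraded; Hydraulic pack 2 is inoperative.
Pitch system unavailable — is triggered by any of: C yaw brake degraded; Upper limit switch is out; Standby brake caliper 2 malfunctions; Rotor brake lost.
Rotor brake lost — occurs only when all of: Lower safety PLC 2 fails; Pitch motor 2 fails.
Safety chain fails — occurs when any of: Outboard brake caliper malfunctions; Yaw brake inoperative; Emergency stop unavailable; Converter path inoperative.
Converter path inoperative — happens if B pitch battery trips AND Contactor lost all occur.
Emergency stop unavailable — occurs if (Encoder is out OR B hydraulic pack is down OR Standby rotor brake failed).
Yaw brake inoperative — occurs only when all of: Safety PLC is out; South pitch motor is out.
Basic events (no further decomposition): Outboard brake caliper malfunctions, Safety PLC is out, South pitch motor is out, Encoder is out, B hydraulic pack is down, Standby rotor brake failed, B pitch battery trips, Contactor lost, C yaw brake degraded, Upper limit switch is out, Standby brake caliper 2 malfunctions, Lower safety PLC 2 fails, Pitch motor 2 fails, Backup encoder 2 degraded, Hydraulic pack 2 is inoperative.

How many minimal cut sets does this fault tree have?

Yaw brake inoperative [AND]: one cut set from each child combined → 1 × 1 = 1 cut set(s).
Emergency stop unavailable [OR]: union of children's cut sets → 3 cut set(s).
Converter path inoperative [AND]: one cut set from each child combined → 1 × 1 = 1 cut set(s).
Safety chain fails [OR]: union of children's cut sets → 6 cut set(s).
Rotor brake lost [AND]: one cut set from each child combined → 1 × 1 = 1 cut set(s).
Pitch system unavailable [OR]: union of children's cut sets → 4 cut set(s).
Yaw brake 2 down [OR]: union of children's cut sets → 2 cut set(s).
Emergency stop 2 down [AND]: one cut set from each child combined → 4 × 2 = 8 cut set(s).
Wind turbine shutdown fails [OR]: union of children's cut sets → 14 cut set(s).

14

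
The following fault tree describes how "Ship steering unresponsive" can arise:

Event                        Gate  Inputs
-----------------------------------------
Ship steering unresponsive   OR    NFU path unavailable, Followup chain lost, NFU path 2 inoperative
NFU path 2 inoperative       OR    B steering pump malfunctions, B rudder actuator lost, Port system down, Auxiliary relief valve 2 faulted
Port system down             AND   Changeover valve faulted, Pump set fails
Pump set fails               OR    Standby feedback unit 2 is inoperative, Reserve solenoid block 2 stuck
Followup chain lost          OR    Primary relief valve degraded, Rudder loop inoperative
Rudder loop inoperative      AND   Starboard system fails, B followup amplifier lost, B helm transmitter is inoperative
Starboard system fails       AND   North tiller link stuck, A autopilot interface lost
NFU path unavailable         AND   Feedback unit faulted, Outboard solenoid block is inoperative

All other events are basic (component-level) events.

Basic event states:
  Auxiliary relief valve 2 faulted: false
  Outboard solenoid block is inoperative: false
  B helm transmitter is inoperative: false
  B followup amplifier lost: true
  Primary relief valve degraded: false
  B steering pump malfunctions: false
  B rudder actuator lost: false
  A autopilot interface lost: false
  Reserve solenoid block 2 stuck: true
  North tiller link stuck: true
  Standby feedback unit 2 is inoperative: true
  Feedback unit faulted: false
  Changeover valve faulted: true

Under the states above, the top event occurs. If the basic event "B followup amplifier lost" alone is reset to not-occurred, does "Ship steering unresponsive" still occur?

Counterfactual: set "B followup amplifier lost" to not occurred.
NFU path unavailable [AND]: Feedback unit faulted=not, Outboard solenoid block is inoperative=not → not all inputs occur → does not occur.
Starboard system fails [AND]: North tiller link stuck=occurs, A autopilot interface lost=not → not all inputs occur → does not occur.
Rudder loop inoperative [AND]: Starboard system fails=not, B followup amplifier lost=not, B helm transmitter is inoperative=not → not all inputs occur → does not occur.
Followup chain lost [OR]: Primary relief valve degraded=not, Rudder loop inoperative=not → no input occurs → does not occur.
Pump set fails [OR]: Standby feedback unit 2 is inoperative=occurs, Reserve solenoid block 2 stuck=occurs → at least one input occurs → occurs.
Port system down [AND]: Changeover valve faulted=occurs, Pump set fails=occurs → all inputs occur → occurs.
NFU path 2 inoperative [OR]: B steering pump malfunctions=not, B rudder actuator lost=not, Port system down=occurs, Auxiliary relief valve 2 faulted=not → at least one input occurs → occurs.
Ship steering unresponsive [OR]: NFU path unavailable=not, Followup chain lost=not, NFU path 2 inoperative=occurs → at least one input occurs → occurs.

Yes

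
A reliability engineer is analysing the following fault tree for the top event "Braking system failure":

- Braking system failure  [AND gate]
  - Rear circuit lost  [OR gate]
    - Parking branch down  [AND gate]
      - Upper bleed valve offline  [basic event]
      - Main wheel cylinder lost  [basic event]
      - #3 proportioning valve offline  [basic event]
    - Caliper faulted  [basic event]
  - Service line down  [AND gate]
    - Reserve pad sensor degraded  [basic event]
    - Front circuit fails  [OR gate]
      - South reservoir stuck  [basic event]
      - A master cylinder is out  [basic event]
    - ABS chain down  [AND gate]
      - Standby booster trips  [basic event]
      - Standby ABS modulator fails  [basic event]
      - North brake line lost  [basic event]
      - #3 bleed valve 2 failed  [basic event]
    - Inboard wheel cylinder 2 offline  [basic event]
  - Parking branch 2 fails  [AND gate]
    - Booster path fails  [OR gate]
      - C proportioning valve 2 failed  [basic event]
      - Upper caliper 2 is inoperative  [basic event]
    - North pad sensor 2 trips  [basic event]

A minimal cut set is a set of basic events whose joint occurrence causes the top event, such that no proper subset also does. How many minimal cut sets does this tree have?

8

Parking branch down [AND]: one cut set from each child combined → 1 × 1 × 1 = 1 cut set(s).
Rear circuit lost [OR]: union of children's cut sets → 2 cut set(s).
Front circuit fails [OR]: union of children's cut sets → 2 cut set(s).
ABS chain down [AND]: one cut set from each child combined → 1 × 1 × 1 × 1 = 1 cut set(s).
Service line down [AND]: one cut set from each child combined → 1 × 2 × 1 × 1 = 2 cut set(s).
Booster path fails [OR]: union of children's cut sets → 2 cut set(s).
Parking branch 2 fails [AND]: one cut set from each child combined → 2 × 1 = 2 cut set(s).
Braking system failure [AND]: one cut set from each child combined → 2 × 2 × 2 = 8 cut set(s).
Minimal cut sets: {#3 bleed valve 2 failed, #3 proportioning valve offline, C proportioning valve 2 failed, Inboard wheel cylinder 2 offline, Main wheel cylinder lost, North brake line lost, North pad sensor 2 trips, Reserve pad sensor degraded, South reservoir stuck, Standby ABS modulator fails, Standby booster trips, Upper bleed valve offline}; {#3 bleed valve 2 failed, #3 proportioning valve offline, Inboard wheel cylinder 2 offline, Main wheel cylinder lost, North brake line lost, North pad sensor 2 trips, Reserve pad sensor degraded, South reservoir stuck, Standby ABS modulator fails, Standby booster trips, Upper bleed valve offline, Upper caliper 2 is inoperative}; {#3 bleed valve 2 failed, #3 proportioning valve offline, A master cylinder is out, C proportioning valve 2 failed, Inboard wheel cylinder 2 offline, Main wheel cylinder lost, North brake line lost, North pad sensor 2 trips, Reserve pad sensor degraded, Standby ABS modulator fails, Standby booster trips, Upper bleed valve offline}; {#3 bleed valve 2 failed, #3 proportioning valve offline, A master cylinder is out, Inboard wheel cylinder 2 offline, Main wheel cylinder lost, North brake line lost, North pad sensor 2 trips, Reserve pad sensor degraded, Standby ABS modulator fails, Standby booster trips, Upper bleed valve offline, Upper caliper 2 is inoperative}; {#3 bleed valve 2 failed, C proportioning valve 2 failed, Caliper faulted, Inboard wheel cylinder 2 offline, North brake line lost, North pad sensor 2 trips, Reserve pad sensor degraded, South reservoir stuck, Standby ABS modulator fails, Standby booster trips}; {#3 bleed valve 2 failed, Caliper faulted, Inboard wheel cylinder 2 offline, North brake line lost, North pad sensor 2 trips, Reserve pad sensor degraded, South reservoir stuck, Standby ABS modulator fails, Standby booster trips, Upper caliper 2 is inoperative}; {#3 bleed valve 2 failed, A master cylinder is out, C proportioning valve 2 failed, Caliper faulted, Inboard wheel cylinder 2 offline, North brake line lost, North pad sensor 2 trips, Reserve pad sensor degraded, Standby ABS modulator fails, Standby booster trips}; {#3 bleed valve 2 failed, A master cylinder is out, Caliper faulted, Inboard wheel cylinder 2 offline, North brake line lost, North pad sensor 2 trips, Reserve pad sensor degraded, Standby ABS modulator fails, Standby booster trips, Upper caliper 2 is inoperative}.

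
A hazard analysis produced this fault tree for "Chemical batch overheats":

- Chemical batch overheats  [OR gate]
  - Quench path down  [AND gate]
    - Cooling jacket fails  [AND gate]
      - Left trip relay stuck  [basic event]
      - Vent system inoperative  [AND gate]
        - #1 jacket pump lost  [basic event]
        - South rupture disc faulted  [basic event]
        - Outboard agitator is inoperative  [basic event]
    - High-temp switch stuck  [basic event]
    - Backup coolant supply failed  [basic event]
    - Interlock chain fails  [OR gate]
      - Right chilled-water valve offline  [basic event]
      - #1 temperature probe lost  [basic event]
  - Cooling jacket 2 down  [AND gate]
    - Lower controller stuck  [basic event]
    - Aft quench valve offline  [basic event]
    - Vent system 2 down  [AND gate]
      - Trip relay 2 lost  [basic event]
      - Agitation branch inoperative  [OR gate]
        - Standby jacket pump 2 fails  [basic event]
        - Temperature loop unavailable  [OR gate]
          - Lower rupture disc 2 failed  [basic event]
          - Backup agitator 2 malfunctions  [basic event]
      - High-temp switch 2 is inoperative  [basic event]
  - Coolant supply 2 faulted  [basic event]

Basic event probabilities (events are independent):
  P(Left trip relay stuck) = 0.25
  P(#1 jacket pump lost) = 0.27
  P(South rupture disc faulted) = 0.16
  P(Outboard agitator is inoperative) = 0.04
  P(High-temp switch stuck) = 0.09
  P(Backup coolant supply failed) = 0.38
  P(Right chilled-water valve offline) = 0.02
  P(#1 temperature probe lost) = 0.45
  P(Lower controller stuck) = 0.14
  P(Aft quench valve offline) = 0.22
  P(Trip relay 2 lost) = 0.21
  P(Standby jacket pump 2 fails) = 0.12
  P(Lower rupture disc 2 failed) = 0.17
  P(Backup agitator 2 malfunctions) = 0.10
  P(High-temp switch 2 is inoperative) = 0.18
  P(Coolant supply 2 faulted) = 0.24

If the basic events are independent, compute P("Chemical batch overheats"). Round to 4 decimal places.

0.2403

P(Vent system inoperative) [AND] = 0.27 × 0.16 × 0.04 = 0.001728
P(Cooling jacket fails) [AND] = 0.25 × 0.001728 = 0.000432
P(Interlock chain fails) [OR] = 1 − (1−0.02) × (1−0.45) = 0.461000
P(Quench path down) [AND] = 0.000432 × 0.09 × 0.38 × 0.461000 = 0.000007
P(Temperature loop unavailable) [OR] = 1 − (1−0.17) × (1−0.10) = 0.253000
P(Agitation branch inoperative) [OR] = 1 − (1−0.12) × (1−0.253000) = 0.342640
P(Vent system 2 down) [AND] = 0.21 × 0.342640 × 0.18 = 0.012952
P(Cooling jacket 2 down) [AND] = 0.14 × 0.22 × 0.012952 = 0.000399
P(Chemical batch overheats) [OR] = 1 − (1−0.000007) × (1−0.000399) × (1−0.24) = 0.240309
Rounded to 4 decimal places: P(Chemical batch overheats) ≈ 0.2403.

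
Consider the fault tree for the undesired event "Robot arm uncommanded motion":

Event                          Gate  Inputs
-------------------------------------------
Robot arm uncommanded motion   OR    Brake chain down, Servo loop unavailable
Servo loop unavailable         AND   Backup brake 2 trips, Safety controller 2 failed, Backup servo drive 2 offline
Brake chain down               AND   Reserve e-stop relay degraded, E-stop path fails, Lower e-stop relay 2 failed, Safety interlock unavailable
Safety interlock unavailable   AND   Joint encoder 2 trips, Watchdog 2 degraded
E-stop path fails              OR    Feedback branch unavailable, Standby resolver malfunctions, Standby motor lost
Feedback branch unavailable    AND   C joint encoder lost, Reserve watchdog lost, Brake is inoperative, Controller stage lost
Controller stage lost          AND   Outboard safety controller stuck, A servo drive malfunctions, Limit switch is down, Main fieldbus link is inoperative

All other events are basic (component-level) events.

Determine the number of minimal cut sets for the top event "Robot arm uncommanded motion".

Controller stage lost [AND]: one cut set from each child combined → 1 × 1 × 1 × 1 = 1 cut set(s).
Feedback branch unavailable [AND]: one cut set from each child combined → 1 × 1 × 1 × 1 = 1 cut set(s).
E-stop path fails [OR]: union of children's cut sets → 3 cut set(s).
Safety interlock unavailable [AND]: one cut set from each child combined → 1 × 1 = 1 cut set(s).
Brake chain down [AND]: one cut set from each child combined → 1 × 3 × 1 × 1 = 3 cut set(s).
Servo loop unavailable [AND]: one cut set from each child combined → 1 × 1 × 1 = 1 cut set(s).
Robot arm uncommanded motion [OR]: union of children's cut sets → 4 cut set(s).
Minimal cut sets: {A servo drive malfunctions, Brake is inoperative, C joint encoder lost, Joint encoder 2 trips, Limit switch is down, Lower e-stop relay 2 failed, Main fieldbus link is inoperative, Outboard safety controller stuck, Reserve e-stop relay degraded, Reserve watchdog lost, Watchdog 2 degraded}; {Joint encoder 2 trips, Lower e-stop relay 2 failed, Reserve e-stop relay degraded, Standby resolver malfunctions, Watchdog 2 degraded}; {Joint encoder 2 trips, Lower e-stop relay 2 failed, Reserve e-stop relay degraded, Standby motor lost, Watchdog 2 degraded}; {Backup brake 2 trips, Backup servo drive 2 offline, Safety controller 2 failed}.

4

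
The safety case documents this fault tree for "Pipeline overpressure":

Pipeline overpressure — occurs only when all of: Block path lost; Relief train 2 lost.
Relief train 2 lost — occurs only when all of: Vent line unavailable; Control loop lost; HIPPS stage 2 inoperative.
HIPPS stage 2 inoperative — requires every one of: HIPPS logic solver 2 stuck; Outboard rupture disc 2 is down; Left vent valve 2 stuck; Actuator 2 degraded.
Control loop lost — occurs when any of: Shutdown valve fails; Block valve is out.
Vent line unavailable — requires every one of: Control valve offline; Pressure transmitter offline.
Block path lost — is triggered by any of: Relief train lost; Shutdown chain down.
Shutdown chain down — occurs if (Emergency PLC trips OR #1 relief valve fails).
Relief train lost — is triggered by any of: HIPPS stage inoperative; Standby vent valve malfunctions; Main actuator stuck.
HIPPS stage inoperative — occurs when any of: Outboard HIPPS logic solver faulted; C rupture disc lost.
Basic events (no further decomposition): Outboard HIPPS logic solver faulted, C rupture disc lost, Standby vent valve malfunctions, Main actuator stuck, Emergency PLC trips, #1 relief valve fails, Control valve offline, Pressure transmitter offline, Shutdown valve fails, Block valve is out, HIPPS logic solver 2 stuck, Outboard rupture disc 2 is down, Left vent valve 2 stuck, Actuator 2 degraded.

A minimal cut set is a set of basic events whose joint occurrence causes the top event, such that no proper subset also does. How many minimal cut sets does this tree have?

HIPPS stage inoperative [OR]: union of children's cut sets → 2 cut set(s).
Relief train lost [OR]: union of children's cut sets → 4 cut set(s).
Shutdown chain down [OR]: union of children's cut sets → 2 cut set(s).
Block path lost [OR]: union of children's cut sets → 6 cut set(s).
Vent line unavailable [AND]: one cut set from each child combined → 1 × 1 = 1 cut set(s).
Control loop lost [OR]: union of children's cut sets → 2 cut set(s).
HIPPS stage 2 inoperative [AND]: one cut set from each child combined → 1 × 1 × 1 × 1 = 1 cut set(s).
Relief train 2 lost [AND]: one cut set from each child combined → 1 × 2 × 1 = 2 cut set(s).
Pipeline overpressure [AND]: one cut set from each child combined → 6 × 2 = 12 cut set(s).

12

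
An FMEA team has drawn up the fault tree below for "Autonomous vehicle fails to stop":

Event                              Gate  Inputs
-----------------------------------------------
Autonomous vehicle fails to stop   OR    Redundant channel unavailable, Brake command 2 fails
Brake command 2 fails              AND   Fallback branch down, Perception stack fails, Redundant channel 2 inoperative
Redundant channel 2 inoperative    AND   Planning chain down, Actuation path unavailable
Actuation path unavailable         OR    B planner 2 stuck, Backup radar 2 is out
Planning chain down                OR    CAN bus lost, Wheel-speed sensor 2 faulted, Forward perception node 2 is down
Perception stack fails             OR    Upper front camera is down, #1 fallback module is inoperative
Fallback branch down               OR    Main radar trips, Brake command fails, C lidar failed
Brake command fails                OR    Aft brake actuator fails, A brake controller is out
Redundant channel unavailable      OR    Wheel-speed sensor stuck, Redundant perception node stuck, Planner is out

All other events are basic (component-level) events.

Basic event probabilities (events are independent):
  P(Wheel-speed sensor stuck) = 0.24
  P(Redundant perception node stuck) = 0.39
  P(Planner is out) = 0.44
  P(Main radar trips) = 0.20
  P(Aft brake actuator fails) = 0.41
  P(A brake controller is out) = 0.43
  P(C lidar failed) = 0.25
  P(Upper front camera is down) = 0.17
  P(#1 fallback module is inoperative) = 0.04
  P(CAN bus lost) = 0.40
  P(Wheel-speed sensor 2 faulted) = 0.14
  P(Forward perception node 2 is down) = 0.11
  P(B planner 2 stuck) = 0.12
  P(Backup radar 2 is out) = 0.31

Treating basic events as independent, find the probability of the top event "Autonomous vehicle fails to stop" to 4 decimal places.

P(Redundant channel unavailable) [OR] = 1 − (1−0.24) × (1−0.39) × (1−0.44) = 0.740384
P(Brake command fails) [OR] = 1 − (1−0.41) × (1−0.43) = 0.663700
P(Fallback branch down) [OR] = 1 − (1−0.20) × (1−0.663700) × (1−0.25) = 0.798220
P(Perception stack fails) [OR] = 1 − (1−0.17) × (1−0.04) = 0.203200
P(Planning chain down) [OR] = 1 − (1−0.40) × (1−0.14) × (1−0.11) = 0.540760
P(Actuation path unavailable) [OR] = 1 − (1−0.12) × (1−0.31) = 0.392800
P(Redundant channel 2 inoperative) [AND] = 0.540760 × 0.392800 = 0.212411
P(Brake command 2 fails) [AND] = 0.798220 × 0.203200 × 0.212411 = 0.034453
P(Autonomous vehicle fails to stop) [OR] = 1 − (1−0.740384) × (1−0.034453) = 0.749329
Rounded to 4 decimal places: P(Autonomous vehicle fails to stop) ≈ 0.7493.

0.7493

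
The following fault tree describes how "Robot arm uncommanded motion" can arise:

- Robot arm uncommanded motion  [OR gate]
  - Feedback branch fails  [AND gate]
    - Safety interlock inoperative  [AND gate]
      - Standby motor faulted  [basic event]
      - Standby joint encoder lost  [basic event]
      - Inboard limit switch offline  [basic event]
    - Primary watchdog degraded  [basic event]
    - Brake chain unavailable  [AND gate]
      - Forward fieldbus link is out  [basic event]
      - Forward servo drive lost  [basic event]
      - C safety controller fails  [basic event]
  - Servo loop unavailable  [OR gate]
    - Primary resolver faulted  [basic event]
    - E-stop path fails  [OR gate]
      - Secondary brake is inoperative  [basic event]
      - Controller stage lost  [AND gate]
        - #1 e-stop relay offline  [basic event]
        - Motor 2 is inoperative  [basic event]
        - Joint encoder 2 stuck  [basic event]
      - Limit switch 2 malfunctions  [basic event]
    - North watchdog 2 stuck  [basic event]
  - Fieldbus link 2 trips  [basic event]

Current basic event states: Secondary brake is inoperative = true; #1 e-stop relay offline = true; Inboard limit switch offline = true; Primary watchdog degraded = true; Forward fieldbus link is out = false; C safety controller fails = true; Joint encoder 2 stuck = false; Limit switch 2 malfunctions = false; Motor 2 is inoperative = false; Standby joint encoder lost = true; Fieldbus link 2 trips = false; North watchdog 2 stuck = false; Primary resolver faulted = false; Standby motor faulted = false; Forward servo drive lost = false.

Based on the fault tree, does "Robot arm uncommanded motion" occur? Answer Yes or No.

Safety interlock inoperative [AND]: Standby motor faulted=not, Standby joint encoder lost=occurs, Inboard limit switch offline=occurs → not all inputs occur → does not occur.
Brake chain unavailable [AND]: Forward fieldbus link is out=not, Forward servo drive lost=not, C safety controller fails=occurs → not all inputs occur → does not occur.
Feedback branch fails [AND]: Safety interlock inoperative=not, Primary watchdog degraded=occurs, Brake chain unavailable=not → not all inputs occur → does not occur.
Controller stage lost [AND]: #1 e-stop relay offline=occurs, Motor 2 is inoperative=not, Joint encoder 2 stuck=not → not all inputs occur → does not occur.
E-stop path fails [OR]: Secondary brake is inoperative=occurs, Controller stage lost=not, Limit switch 2 malfunctions=not → at least one input occurs → occurs.
Servo loop unavailable [OR]: Primary resolver faulted=not, E-stop path fails=occurs, North watchdog 2 stuck=not → at least one input occurs → occurs.
Robot arm uncommanded motion [OR]: Feedback branch fails=not, Servo loop unavailable=occurs, Fieldbus link 2 trips=not → at least one input occurs → occurs.

Yes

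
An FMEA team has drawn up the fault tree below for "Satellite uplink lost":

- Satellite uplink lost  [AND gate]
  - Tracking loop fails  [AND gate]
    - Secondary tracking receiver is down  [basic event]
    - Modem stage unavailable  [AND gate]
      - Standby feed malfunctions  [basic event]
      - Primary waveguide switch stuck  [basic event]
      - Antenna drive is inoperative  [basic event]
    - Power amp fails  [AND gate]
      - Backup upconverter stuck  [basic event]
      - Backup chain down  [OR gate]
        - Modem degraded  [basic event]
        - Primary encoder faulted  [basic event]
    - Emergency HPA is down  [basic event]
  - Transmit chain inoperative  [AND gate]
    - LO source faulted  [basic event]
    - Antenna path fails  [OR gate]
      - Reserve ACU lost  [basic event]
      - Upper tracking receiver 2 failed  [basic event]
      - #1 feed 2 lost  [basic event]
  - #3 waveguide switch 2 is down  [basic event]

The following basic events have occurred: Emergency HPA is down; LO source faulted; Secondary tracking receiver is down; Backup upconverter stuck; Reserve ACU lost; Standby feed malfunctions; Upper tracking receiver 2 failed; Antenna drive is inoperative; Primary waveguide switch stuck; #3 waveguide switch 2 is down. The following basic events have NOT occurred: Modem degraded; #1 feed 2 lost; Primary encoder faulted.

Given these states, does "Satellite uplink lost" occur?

Modem stage unavailable [AND]: Standby feed malfunctions=occurs, Primary waveguide switch stuck=occurs, Antenna drive is inoperative=occurs → all inputs occur → occurs.
Backup chain down [OR]: Modem degraded=not, Primary encoder faulted=not → no input occurs → does not occur.
Power amp fails [AND]: Backup upconverter stuck=occurs, Backup chain down=not → not all inputs occur → does not occur.
Tracking loop fails [AND]: Secondary tracking receiver is down=occurs, Modem stage unavailable=occurs, Power amp fails=not, Emergency HPA is down=occurs → not all inputs occur → does not occur.
Antenna path fails [OR]: Reserve ACU lost=occurs, Upper tracking receiver 2 failed=occurs, #1 feed 2 lost=not → at least one input occurs → occurs.
Transmit chain inoperative [AND]: LO source faulted=occurs, Antenna path fails=occurs → all inputs occur → occurs.
Satellite uplink lost [AND]: Tracking loop fails=not, Transmit chain inoperative=occurs, #3 waveguide switch 2 is down=occurs → not all inputs occur → does not occur.

No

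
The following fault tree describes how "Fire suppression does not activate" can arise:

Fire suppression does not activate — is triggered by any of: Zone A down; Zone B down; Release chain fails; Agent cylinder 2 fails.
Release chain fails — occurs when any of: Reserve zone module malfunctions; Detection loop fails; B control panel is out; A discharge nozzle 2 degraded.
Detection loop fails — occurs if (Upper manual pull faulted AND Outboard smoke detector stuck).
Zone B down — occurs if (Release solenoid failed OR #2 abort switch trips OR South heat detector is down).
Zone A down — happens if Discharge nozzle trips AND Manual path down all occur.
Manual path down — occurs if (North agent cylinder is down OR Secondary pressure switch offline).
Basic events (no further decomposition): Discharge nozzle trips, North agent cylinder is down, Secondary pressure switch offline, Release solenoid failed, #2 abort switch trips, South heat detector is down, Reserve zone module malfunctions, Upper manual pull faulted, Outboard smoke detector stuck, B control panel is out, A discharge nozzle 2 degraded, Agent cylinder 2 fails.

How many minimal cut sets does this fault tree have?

10

Manual path down [OR]: union of children's cut sets → 2 cut set(s).
Zone A down [AND]: one cut set from each child combined → 1 × 2 = 2 cut set(s).
Zone B down [OR]: union of children's cut sets → 3 cut set(s).
Detection loop fails [AND]: one cut set from each child combined → 1 × 1 = 1 cut set(s).
Release chain fails [OR]: union of children's cut sets → 4 cut set(s).
Fire suppression does not activate [OR]: union of children's cut sets → 10 cut set(s).
Minimal cut sets: {Discharge nozzle trips, North agent cylinder is down}; {Discharge nozzle trips, Secondary pressure switch offline}; {Release solenoid failed}; {#2 abort switch trips}; {South heat detector is down}; {Reserve zone module malfunctions}; {Outboard smoke detector stuck, Upper manual pull faulted}; {B control panel is out}; {A discharge nozzle 2 degraded}; {Agent cylinder 2 fails}.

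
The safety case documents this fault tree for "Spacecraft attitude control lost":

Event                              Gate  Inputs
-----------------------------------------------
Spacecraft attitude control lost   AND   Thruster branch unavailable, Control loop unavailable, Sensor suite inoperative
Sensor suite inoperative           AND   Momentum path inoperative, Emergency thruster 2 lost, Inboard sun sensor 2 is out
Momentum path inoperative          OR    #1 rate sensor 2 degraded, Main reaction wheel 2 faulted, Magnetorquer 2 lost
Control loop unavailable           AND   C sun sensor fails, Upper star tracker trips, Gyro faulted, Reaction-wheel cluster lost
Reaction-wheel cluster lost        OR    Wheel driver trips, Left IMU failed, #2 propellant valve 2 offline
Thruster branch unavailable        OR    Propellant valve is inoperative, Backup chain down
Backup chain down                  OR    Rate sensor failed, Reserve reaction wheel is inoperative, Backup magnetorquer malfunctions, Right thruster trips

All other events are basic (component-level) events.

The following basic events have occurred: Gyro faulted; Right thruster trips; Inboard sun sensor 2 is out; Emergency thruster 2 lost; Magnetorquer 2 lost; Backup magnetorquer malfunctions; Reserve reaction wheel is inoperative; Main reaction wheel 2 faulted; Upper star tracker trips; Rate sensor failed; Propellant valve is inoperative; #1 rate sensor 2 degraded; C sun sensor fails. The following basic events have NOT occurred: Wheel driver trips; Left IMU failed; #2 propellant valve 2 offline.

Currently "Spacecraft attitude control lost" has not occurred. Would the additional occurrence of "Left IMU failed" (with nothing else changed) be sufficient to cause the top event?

Counterfactual: set "Left IMU failed" to occurred.
Backup chain down [OR]: Rate sensor failed=occurs, Reserve reaction wheel is inoperative=occurs, Backup magnetorquer malfunctions=occurs, Right thruster trips=occurs → at least one input occurs → occurs.
Thruster branch unavailable [OR]: Propellant valve is inoperative=occurs, Backup chain down=occurs → at least one input occurs → occurs.
Reaction-wheel cluster lost [OR]: Wheel driver trips=not, Left IMU failed=occurs, #2 propellant valve 2 offline=not → at least one input occurs → occurs.
Control loop unavailable [AND]: C sun sensor fails=occurs, Upper star tracker trips=occurs, Gyro faulted=occurs, Reaction-wheel cluster lost=occurs → all inputs occur → occurs.
Momentum path inoperative [OR]: #1 rate sensor 2 degraded=occurs, Main reaction wheel 2 faulted=occurs, Magnetorquer 2 lost=occurs → at least one input occurs → occurs.
Sensor suite inoperative [AND]: Momentum path inoperative=occurs, Emergency thruster 2 lost=occurs, Inboard sun sensor 2 is out=occurs → all inputs occur → occurs.
Spacecraft attitude control lost [AND]: Thruster branch unavailable=occurs, Control loop unavailable=occurs, Sensor suite inoperative=occurs → all inputs occur → occurs.

Yes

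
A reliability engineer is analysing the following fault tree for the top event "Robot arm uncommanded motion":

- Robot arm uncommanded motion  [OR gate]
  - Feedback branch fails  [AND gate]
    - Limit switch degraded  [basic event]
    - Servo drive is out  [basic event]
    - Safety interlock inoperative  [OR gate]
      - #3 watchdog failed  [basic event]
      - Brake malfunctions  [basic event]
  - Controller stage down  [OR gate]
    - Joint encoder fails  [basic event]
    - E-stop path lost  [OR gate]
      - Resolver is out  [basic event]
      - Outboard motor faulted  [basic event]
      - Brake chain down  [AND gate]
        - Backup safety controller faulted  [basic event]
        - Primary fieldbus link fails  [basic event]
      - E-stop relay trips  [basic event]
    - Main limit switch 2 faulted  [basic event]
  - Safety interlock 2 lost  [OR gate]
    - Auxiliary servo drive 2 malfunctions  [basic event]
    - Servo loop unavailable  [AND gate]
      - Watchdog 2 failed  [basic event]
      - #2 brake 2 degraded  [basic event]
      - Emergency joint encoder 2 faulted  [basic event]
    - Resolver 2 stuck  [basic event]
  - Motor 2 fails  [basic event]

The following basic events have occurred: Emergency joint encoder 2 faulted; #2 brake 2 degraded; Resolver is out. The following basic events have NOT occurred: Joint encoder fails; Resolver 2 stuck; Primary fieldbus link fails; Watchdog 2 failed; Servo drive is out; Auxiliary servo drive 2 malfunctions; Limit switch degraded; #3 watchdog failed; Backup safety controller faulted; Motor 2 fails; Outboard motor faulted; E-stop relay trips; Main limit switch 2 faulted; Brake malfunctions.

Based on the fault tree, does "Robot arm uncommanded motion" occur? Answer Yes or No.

Safety interlock inoperative [OR]: #3 watchdog failed=not, Brake malfunctions=not → no input occurs → does not occur.
Feedback branch fails [AND]: Limit switch degraded=not, Servo drive is out=not, Safety interlock inoperative=not → not all inputs occur → does not occur.
Brake chain down [AND]: Backup safety controller faulted=not, Primary fieldbus link fails=not → not all inputs occur → does not occur.
E-stop path lost [OR]: Resolver is out=occurs, Outboard motor faulted=not, Brake chain down=not, E-stop relay trips=not → at least one input occurs → occurs.
Controller stage down [OR]: Joint encoder fails=not, E-stop path lost=occurs, Main limit switch 2 faulted=not → at least one input occurs → occurs.
Servo loop unavailable [AND]: Watchdog 2 failed=not, #2 brake 2 degraded=occurs, Emergency joint encoder 2 faulted=occurs → not all inputs occur → does not occur.
Safety interlock 2 lost [OR]: Auxiliary servo drive 2 malfunctions=not, Servo loop unavailable=not, Resolver 2 stuck=not → no input occurs → does not occur.
Robot arm uncommanded motion [OR]: Feedback branch fails=not, Controller stage down=occurs, Safety interlock 2 lost=not, Motor 2 fails=not → at least one input occurs → occurs.

Yes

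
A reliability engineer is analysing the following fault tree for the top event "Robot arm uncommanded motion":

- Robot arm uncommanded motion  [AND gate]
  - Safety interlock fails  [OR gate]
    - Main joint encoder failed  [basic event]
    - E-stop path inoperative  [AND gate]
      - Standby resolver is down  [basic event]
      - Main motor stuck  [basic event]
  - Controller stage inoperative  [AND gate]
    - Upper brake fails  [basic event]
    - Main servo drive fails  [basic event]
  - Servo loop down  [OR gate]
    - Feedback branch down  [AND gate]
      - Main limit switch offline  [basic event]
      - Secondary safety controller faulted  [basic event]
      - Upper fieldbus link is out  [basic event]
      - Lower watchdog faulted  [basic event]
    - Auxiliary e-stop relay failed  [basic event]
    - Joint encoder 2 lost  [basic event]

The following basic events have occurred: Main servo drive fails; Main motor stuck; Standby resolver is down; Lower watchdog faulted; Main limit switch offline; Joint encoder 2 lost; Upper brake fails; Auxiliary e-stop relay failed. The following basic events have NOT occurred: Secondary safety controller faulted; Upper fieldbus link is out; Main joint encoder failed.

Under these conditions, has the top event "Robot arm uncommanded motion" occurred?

E-stop path inoperative [AND]: Standby resolver is down=occurs, Main motor stuck=occurs → all inputs occur → occurs.
Safety interlock fails [OR]: Main joint encoder failed=not, E-stop path inoperative=occurs → at least one input occurs → occurs.
Controller stage inoperative [AND]: Upper brake fails=occurs, Main servo drive fails=occurs → all inputs occur → occurs.
Feedback branch down [AND]: Main limit switch offline=occurs, Secondary safety controller faulted=not, Upper fieldbus link is out=not, Lower watchdog faulted=occurs → not all inputs occur → does not occur.
Servo loop down [OR]: Feedback branch down=not, Auxiliary e-stop relay failed=occurs, Joint encoder 2 lost=occurs → at least one input occurs → occurs.
Robot arm uncommanded motion [AND]: Safety interlock fails=occurs, Controller stage inoperative=occurs, Servo loop down=occurs → all inputs occur → occurs.

Yes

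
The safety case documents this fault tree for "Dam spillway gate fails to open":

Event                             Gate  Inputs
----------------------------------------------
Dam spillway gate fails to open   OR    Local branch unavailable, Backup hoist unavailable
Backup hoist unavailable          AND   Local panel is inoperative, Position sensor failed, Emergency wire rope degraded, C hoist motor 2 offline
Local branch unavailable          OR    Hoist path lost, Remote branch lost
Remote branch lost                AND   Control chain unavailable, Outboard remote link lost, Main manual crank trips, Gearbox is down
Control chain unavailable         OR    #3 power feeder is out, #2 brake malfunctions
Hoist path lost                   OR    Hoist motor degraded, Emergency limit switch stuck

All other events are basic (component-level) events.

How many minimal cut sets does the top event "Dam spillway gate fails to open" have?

5

Hoist path lost [OR]: union of children's cut sets → 2 cut set(s).
Control chain unavailable [OR]: union of children's cut sets → 2 cut set(s).
Remote branch lost [AND]: one cut set from each child combined → 2 × 1 × 1 × 1 = 2 cut set(s).
Local branch unavailable [OR]: union of children's cut sets → 4 cut set(s).
Backup hoist unavailable [AND]: one cut set from each child combined → 1 × 1 × 1 × 1 = 1 cut set(s).
Dam spillway gate fails to open [OR]: union of children's cut sets → 5 cut set(s).
Minimal cut sets: {Hoist motor degraded}; {Emergency limit switch stuck}; {#3 power feeder is out, Gearbox is down, Main manual crank trips, Outboard remote link lost}; {#2 brake malfunctions, Gearbox is down, Main manual crank trips, Outboard remote link lost}; {C hoist motor 2 offline, Emergency wire rope degraded, Local panel is inoperative, Position sensor failed}.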